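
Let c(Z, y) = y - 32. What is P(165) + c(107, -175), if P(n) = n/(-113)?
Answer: -23556/113 ≈ -208.46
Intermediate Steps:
P(n) = -n/113 (P(n) = n*(-1/113) = -n/113)
c(Z, y) = -32 + y
P(165) + c(107, -175) = -1/113*165 + (-32 - 175) = -165/113 - 207 = -23556/113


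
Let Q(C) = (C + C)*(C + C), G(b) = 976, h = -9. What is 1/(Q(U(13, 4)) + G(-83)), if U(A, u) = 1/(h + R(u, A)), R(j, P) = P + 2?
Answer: 9/8785 ≈ 0.0010245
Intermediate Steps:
R(j, P) = 2 + P
U(A, u) = 1/(-7 + A) (U(A, u) = 1/(-9 + (2 + A)) = 1/(-7 + A))
Q(C) = 4*C**2 (Q(C) = (2*C)*(2*C) = 4*C**2)
1/(Q(U(13, 4)) + G(-83)) = 1/(4*(1/(-7 + 13))**2 + 976) = 1/(4*(1/6)**2 + 976) = 1/(4*(1/36) + 976) = 1/(1/9 + 976) = 1/(8785/9) = 9/8785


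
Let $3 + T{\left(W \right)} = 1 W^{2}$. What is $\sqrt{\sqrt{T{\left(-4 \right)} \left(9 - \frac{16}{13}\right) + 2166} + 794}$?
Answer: $\sqrt{794 + \sqrt{2267}} \approx 29.011$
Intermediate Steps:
$T{\left(W \right)} = -3 + W^{2}$ ($T{\left(W \right)} = -3 + 1 W^{2} = -3 + W^{2}$)
$\sqrt{\sqrt{T{\left(-4 \right)} \left(9 - \frac{16}{13}\right) + 2166} + 794} = \sqrt{\sqrt{\left(-3 + \left(-4\right)^{2}\right) \left(9 - \frac{16}{13}\right) + 2166} + 794} = \sqrt{\sqrt{\left(-3 + 16\right) \left(9 - \frac{16}{13}\right) + 2166} + 794} = \sqrt{\sqrt{13 \left(9 - \frac{16}{13}\right) + 2166} + 794} = \sqrt{\sqrt{13 \cdot \frac{101}{13} + 2166} + 794} = \sqrt{\sqrt{101 + 2166} + 794} = \sqrt{\sqrt{2267} + 794} = \sqrt{794 + \sqrt{2267}}$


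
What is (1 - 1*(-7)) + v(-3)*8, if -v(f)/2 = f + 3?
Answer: 8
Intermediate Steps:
v(f) = -6 - 2*f (v(f) = -2*(f + 3) = -2*(3 + f) = -6 - 2*f)
(1 - 1*(-7)) + v(-3)*8 = (1 - 1*(-7)) + (-6 - 2*(-3))*8 = (1 + 7) + (-6 + 6)*8 = 8 + 0*8 = 8 + 0 = 8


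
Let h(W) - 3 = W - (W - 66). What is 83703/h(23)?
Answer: 27901/23 ≈ 1213.1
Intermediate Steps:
h(W) = 69 (h(W) = 3 + (W - (W - 66)) = 3 + (W - (-66 + W)) = 3 + (W + (66 - W)) = 3 + 66 = 69)
83703/h(23) = 83703/69 = 83703*(1/69) = 27901/23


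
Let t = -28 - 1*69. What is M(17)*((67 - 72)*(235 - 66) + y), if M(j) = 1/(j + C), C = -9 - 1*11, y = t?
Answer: 314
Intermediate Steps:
t = -97 (t = -28 - 69 = -97)
y = -97
C = -20 (C = -9 - 11 = -20)
M(j) = 1/(-20 + j) (M(j) = 1/(j - 20) = 1/(-20 + j))
M(17)*((67 - 72)*(235 - 66) + y) = ((67 - 72)*(235 - 66) - 97)/(-20 + 17) = (-5*169 - 97)/(-3) = -(-845 - 97)/3 = -1/3*(-942) = 314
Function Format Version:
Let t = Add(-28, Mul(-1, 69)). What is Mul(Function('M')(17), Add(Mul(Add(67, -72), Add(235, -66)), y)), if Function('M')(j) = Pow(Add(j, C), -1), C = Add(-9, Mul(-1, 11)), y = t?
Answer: 314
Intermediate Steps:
t = -97 (t = Add(-28, -69) = -97)
y = -97
C = -20 (C = Add(-9, -11) = -20)
Function('M')(j) = Pow(Add(-20, j), -1) (Function('M')(j) = Pow(Add(j, -20), -1) = Pow(Add(-20, j), -1))
Mul(Function('M')(17), Add(Mul(Add(67, -72), Add(235, -66)), y)) = Mul(Pow(Add(-20, 17), -1), Add(Mul(Add(67, -72), Add(235, -66)), -97)) = Mul(Pow(-3, -1), Add(Mul(-5, 169), -97)) = Mul(Rational(-1, 3), Add(-845, -97)) = Mul(Rational(-1, 3), -942) = 314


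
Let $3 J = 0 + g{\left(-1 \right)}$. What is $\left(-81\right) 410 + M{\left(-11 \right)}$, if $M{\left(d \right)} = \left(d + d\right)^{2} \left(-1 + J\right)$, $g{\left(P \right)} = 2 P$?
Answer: $- \frac{102050}{3} \approx -34017.0$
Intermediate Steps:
$J = - \frac{2}{3}$ ($J = \frac{0 + 2 \left(-1\right)}{3} = \frac{0 - 2}{3} = \frac{1}{3} \left(-2\right) = - \frac{2}{3} \approx -0.66667$)
$M{\left(d \right)} = - \frac{20 d^{2}}{3}$ ($M{\left(d \right)} = \left(d + d\right)^{2} \left(-1 - \frac{2}{3}\right) = \left(2 d\right)^{2} \left(- \frac{5}{3}\right) = 4 d^{2} \left(- \frac{5}{3}\right) = - \frac{20 d^{2}}{3}$)
$\left(-81\right) 410 + M{\left(-11 \right)} = \left(-81\right) 410 - \frac{20 \left(-11\right)^{2}}{3} = -33210 - \frac{2420}{3} = - \frac{102050}{3}$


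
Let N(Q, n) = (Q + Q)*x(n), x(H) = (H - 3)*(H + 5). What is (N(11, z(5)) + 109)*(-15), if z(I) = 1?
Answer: 2325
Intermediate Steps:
x(H) = (-3 + H)*(5 + H)
N(Q, n) = 2*Q*(-15 + n² + 2*n) (N(Q, n) = (Q + Q)*(-15 + n² + 2*n) = (2*Q)*(-15 + n² + 2*n) = 2*Q*(-15 + n² + 2*n))
(N(11, z(5)) + 109)*(-15) = (2*11*(-15 + 1² + 2*1) + 109)*(-15) = (2*11*(-15 + 1 + 2) + 109)*(-15) = (2*11*(-12) + 109)*(-15) = (-264 + 109)*(-15) = -155*(-15) = 2325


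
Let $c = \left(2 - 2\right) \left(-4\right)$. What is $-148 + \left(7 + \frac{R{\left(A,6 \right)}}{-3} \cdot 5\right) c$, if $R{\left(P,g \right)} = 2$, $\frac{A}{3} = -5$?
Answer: $-148$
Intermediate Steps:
$A = -15$ ($A = 3 \left(-5\right) = -15$)
$c = 0$ ($c = 0 \left(-4\right) = 0$)
$-148 + \left(7 + \frac{R{\left(A,6 \right)}}{-3} \cdot 5\right) c = -148 + \left(7 + \frac{2}{-3} \cdot 5\right) 0 = -148 + \left(7 + 2 \left(- \frac{1}{3}\right) 5\right) 0 = -148 + \left(7 - \frac{10}{3}\right) 0 = -148 + \frac{11}{3} \cdot 0 = -148 + 0 = -148$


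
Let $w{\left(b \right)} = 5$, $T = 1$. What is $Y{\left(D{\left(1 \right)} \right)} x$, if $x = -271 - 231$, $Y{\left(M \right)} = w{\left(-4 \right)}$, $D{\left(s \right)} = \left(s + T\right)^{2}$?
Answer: $-2510$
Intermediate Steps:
$D{\left(s \right)} = \left(1 + s\right)^{2}$ ($D{\left(s \right)} = \left(s + 1\right)^{2} = \left(1 + s\right)^{2}$)
$Y{\left(M \right)} = 5$
$x = -502$
$Y{\left(D{\left(1 \right)} \right)} x = 5 \left(-502\right) = -2510$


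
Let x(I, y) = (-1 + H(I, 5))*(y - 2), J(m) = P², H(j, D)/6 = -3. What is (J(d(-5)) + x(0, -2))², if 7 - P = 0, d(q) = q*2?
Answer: 15625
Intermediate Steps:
d(q) = 2*q
P = 7 (P = 7 - 1*0 = 7 + 0 = 7)
H(j, D) = -18 (H(j, D) = 6*(-3) = -18)
J(m) = 49 (J(m) = 7² = 49)
x(I, y) = 38 - 19*y (x(I, y) = (-1 - 18)*(y - 2) = -19*(-2 + y) = 38 - 19*y)
(J(d(-5)) + x(0, -2))² = (49 + (38 - 19*(-2)))² = (49 + (38 + 38))² = (49 + 76)² = 125² = 15625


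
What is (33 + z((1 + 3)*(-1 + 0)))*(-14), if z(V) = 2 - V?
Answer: -546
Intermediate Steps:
(33 + z((1 + 3)*(-1 + 0)))*(-14) = (33 + (2 - (1 + 3)*(-1 + 0)))*(-14) = (33 + (2 - 4*(-1)))*(-14) = (33 + (2 - 1*(-4)))*(-14) = (33 + (2 + 4))*(-14) = (33 + 6)*(-14) = 39*(-14) = -546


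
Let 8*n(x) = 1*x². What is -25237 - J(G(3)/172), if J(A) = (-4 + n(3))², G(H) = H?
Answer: -1615697/64 ≈ -25245.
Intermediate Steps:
n(x) = x²/8 (n(x) = (1*x²)/8 = x²/8)
J(A) = 529/64 (J(A) = (-4 + (⅛)*3²)² = (-4 + (⅛)*9)² = (-4 + 9/8)² = (-23/8)² = 529/64)
-25237 - J(G(3)/172) = -25237 - 1*529/64 = -25237 - 529/64 = -1615697/64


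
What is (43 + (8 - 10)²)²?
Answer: 2209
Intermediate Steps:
(43 + (8 - 10)²)² = (43 + (-2)²)² = (43 + 4)² = 47² = 2209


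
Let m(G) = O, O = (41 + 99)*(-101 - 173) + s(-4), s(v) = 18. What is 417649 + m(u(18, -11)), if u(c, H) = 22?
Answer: 379307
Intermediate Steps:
O = -38342 (O = (41 + 99)*(-101 - 173) + 18 = 140*(-274) + 18 = -38360 + 18 = -38342)
m(G) = -38342
417649 + m(u(18, -11)) = 417649 - 38342 = 379307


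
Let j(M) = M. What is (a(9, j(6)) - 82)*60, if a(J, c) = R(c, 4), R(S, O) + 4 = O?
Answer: -4920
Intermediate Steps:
R(S, O) = -4 + O
a(J, c) = 0 (a(J, c) = -4 + 4 = 0)
(a(9, j(6)) - 82)*60 = (0 - 82)*60 = -82*60 = -4920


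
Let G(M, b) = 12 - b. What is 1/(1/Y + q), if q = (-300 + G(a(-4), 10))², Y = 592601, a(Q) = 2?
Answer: 592601/52625339205 ≈ 1.1261e-5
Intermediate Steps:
q = 88804 (q = (-300 + (12 - 1*10))² = (-300 + (12 - 10))² = (-300 + 2)² = (-298)² = 88804)
1/(1/Y + q) = 1/(1/592601 + 88804) = 1/(52625339205/592601) = 592601/52625339205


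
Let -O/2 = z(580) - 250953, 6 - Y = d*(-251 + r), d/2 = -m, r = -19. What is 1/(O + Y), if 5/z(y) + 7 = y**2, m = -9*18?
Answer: 336393/198267343046 ≈ 1.6967e-6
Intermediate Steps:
m = -162
d = 324 (d = 2*(-1*(-162)) = 2*162 = 324)
Y = 87486 (Y = 6 - 324*(-251 - 19) = 6 - 324*(-270) = 6 - 1*(-87480) = 6 + 87480 = 87486)
z(y) = 5/(-7 + y**2)
O = 168837665048/336393 (O = -2*(5/(-7 + 580**2) - 250953) = -2*(5/(-7 + 336400) - 250953) = -2*(5/336393 - 250953) = -2*(-84418832524/336393) = 168837665048/336393 ≈ 5.0191e+5)
1/(O + Y) = 1/(168837665048/336393 + 87486) = 1/(198267343046/336393) = 336393/198267343046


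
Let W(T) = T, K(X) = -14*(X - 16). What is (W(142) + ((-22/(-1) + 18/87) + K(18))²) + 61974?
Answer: 52267780/841 ≈ 62150.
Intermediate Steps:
K(X) = 224 - 14*X (K(X) = -14*(-16 + X) = 224 - 14*X)
(W(142) + ((-22/(-1) + 18/87) + K(18))²) + 61974 = (142 + ((-22/(-1) + 18/87) + (224 - 14*18))²) + 61974 = (142 + ((-22*(-1) + 18*(1/87)) + (224 - 252))²) + 61974 = (142 + ((22 + 6/29) - 28)²) + 61974 = (142 + (644/29 - 28)²) + 61974 = (142 + (-168/29)²) + 61974 = (142 + 28224/841) + 61974 = 147646/841 + 61974 = 52267780/841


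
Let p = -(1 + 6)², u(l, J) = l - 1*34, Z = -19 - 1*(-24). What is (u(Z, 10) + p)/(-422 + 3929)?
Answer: -26/1169 ≈ -0.022241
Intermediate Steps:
Z = 5 (Z = -19 + 24 = 5)
u(l, J) = -34 + l (u(l, J) = l - 34 = -34 + l)
p = -49 (p = -1*7² = -1*49 = -49)
(u(Z, 10) + p)/(-422 + 3929) = ((-34 + 5) - 49)/(-422 + 3929) = (-29 - 49)/3507 = -78*1/3507 = -26/1169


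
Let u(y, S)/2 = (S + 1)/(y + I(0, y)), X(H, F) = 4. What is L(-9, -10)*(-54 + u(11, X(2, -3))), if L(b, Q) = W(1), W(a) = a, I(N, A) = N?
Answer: -584/11 ≈ -53.091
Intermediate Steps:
L(b, Q) = 1
u(y, S) = 2*(1 + S)/y (u(y, S) = 2*((S + 1)/(y + 0)) = 2*((1 + S)/y) = 2*(1 + S)/y)
L(-9, -10)*(-54 + u(11, X(2, -3))) = 1*(-54 + 2*(1 + 4)/11) = 1*(-54 + 2*(1/11)*5) = 1*(-54 + 10/11) = 1*(-584/11) = -584/11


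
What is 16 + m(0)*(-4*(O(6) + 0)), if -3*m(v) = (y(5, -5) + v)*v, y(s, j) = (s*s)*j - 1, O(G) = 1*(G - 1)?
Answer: 16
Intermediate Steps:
O(G) = -1 + G (O(G) = 1*(-1 + G) = -1 + G)
y(s, j) = -1 + j*s**2 (y(s, j) = s**2*j - 1 = j*s**2 - 1 = -1 + j*s**2)
m(v) = -v*(-126 + v)/3 (m(v) = -((-1 - 5*5**2) + v)*v/3 = -((-1 - 5*25) + v)*v/3 = -((-1 - 125) + v)*v/3 = -(-126 + v)*v/3 = -v*(-126 + v)/3)
16 + m(0)*(-4*(O(6) + 0)) = 16 + ((1/3)*0*(126 - 1*0))*(-4*((-1 + 6) + 0)) = 16 + ((1/3)*0*(126 + 0))*(-4*(5 + 0)) = 16 + ((1/3)*0*126)*(-4*5) = 16 + 0*(-20) = 16 + 0 = 16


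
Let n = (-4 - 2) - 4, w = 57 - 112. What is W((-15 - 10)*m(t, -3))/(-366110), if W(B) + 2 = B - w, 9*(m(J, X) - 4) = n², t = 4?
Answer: 2923/3294990 ≈ 0.00088710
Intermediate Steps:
w = -55
n = -10 (n = -6 - 4 = -10)
m(J, X) = 136/9 (m(J, X) = 4 + (⅑)*(-10)² = 4 + (⅑)*100 = 4 + 100/9 = 136/9)
W(B) = 53 + B (W(B) = -2 + (B - 1*(-55)) = -2 + (B + 55) = -2 + (55 + B) = 53 + B)
W((-15 - 10)*m(t, -3))/(-366110) = (53 + (-15 - 10)*(136/9))/(-366110) = (53 - 25*136/9)*(-1/366110) = (53 - 3400/9)*(-1/366110) = -2923/9*(-1/366110) = 2923/3294990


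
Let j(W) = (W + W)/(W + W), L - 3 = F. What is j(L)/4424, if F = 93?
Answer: 1/4424 ≈ 0.00022604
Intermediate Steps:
L = 96 (L = 3 + 93 = 96)
j(W) = 1 (j(W) = (2*W)/((2*W)) = (2*W)*(1/(2*W)) = 1)
j(L)/4424 = 1/4424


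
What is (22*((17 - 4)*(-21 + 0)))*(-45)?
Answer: 270270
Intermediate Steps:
(22*((17 - 4)*(-21 + 0)))*(-45) = (22*(13*(-21)))*(-45) = (22*(-273))*(-45) = -6006*(-45) = 270270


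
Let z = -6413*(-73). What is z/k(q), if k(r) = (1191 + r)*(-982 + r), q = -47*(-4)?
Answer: -468149/1094926 ≈ -0.42756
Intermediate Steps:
q = 188
z = 468149
k(r) = (-982 + r)*(1191 + r)
z/k(q) = 468149/(-1169562 + 188**2 + 209*188) = 468149/(-1169562 + 35344 + 39292) = 468149/(-1094926) = 468149*(-1/1094926) = -468149/1094926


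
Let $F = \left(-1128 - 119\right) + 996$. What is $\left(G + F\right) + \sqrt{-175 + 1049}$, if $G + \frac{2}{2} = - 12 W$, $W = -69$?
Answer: $576 + \sqrt{874} \approx 605.56$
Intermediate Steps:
$F = -251$ ($F = -1247 + 996 = -251$)
$G = 827$ ($G = -1 - -828 = -1 + 828 = 827$)
$\left(G + F\right) + \sqrt{-175 + 1049} = \left(827 - 251\right) + \sqrt{-175 + 1049} = 576 + \sqrt{874}$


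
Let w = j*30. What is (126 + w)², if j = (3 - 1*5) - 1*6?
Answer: 12996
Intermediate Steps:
j = -8 (j = (3 - 5) - 6 = -2 - 6 = -8)
w = -240 (w = -8*30 = -240)
(126 + w)² = (126 - 240)² = (-114)² = 12996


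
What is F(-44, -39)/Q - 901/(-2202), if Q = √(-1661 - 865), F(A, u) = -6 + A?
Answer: 901/2202 + 25*I*√2526/1263 ≈ 0.40917 + 0.99484*I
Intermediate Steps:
Q = I*√2526 (Q = √(-2526) = I*√2526 ≈ 50.259*I)
F(-44, -39)/Q - 901/(-2202) = (-6 - 44)/((I*√2526)) - 901/(-2202) = -(-25)*I*√2526/1263 - 901*(-1/2202) = 25*I*√2526/1263 + 901/2202 = 901/2202 + 25*I*√2526/1263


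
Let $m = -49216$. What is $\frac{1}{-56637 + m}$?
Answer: $- \frac{1}{105853} \approx -9.4471 \cdot 10^{-6}$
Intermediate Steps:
$\frac{1}{-56637 + m} = \frac{1}{-56637 - 49216} = \frac{1}{-105853} = - \frac{1}{105853}$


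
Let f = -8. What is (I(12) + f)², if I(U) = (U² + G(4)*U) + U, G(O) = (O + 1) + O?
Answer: 65536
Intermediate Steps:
G(O) = 1 + 2*O (G(O) = (1 + O) + O = 1 + 2*O)
I(U) = U² + 10*U (I(U) = (U² + (1 + 2*4)*U) + U = (U² + (1 + 8)*U) + U = (U² + 9*U) + U = U² + 10*U)
(I(12) + f)² = (12*(10 + 12) - 8)² = (12*22 - 8)² = (264 - 8)² = 256² = 65536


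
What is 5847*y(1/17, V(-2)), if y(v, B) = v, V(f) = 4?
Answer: 5847/17 ≈ 343.94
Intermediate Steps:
5847*y(1/17, V(-2)) = 5847/17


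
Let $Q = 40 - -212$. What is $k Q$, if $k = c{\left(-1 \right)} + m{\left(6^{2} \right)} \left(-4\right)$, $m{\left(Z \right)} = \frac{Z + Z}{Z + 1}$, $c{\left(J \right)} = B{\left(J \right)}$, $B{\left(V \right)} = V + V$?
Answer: $- \frac{91224}{37} \approx -2465.5$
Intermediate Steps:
$B{\left(V \right)} = 2 V$
$c{\left(J \right)} = 2 J$
$m{\left(Z \right)} = \frac{2 Z}{1 + Z}$
$Q = 252$ ($Q = 40 + 212 = 252$)
$k = - \frac{362}{37}$ ($k = 2 \left(-1\right) + \frac{2 \cdot 6^{2}}{1 + 6^{2}} \left(-4\right) = -2 + 2 \cdot 36 \frac{1}{1 + 36} \left(-4\right) = -2 + 2 \cdot 36 \cdot \frac{1}{37} \left(-4\right) = -2 + \frac{72}{37} \left(-4\right) = -2 - \frac{288}{37} = - \frac{362}{37} \approx -9.7838$)
$k Q = \left(- \frac{362}{37}\right) 252 = - \frac{91224}{37}$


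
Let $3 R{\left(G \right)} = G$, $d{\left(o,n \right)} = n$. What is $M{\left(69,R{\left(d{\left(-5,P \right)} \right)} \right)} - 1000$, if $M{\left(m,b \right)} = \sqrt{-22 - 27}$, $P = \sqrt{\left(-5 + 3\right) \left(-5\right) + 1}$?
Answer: $-1000 + 7 i \approx -1000.0 + 7.0 i$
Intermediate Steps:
$P = \sqrt{11}$ ($P = \sqrt{\left(-2\right) \left(-5\right) + 1} = \sqrt{10 + 1} = \sqrt{11} \approx 3.3166$)
$R{\left(G \right)} = \frac{G}{3}$
$M{\left(m,b \right)} = 7 i$ ($M{\left(m,b \right)} = \sqrt{-49} = 7 i$)
$M{\left(69,R{\left(d{\left(-5,P \right)} \right)} \right)} - 1000 = 7 i - 1000 = -1000 + 7 i$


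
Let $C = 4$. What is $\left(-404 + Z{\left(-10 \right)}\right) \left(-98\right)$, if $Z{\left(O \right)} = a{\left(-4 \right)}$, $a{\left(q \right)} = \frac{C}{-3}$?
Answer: $\frac{119168}{3} \approx 39723.0$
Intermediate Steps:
$a{\left(q \right)} = - \frac{4}{3}$ ($a{\left(q \right)} = \frac{4}{-3} = 4 \left(- \frac{1}{3}\right) = - \frac{4}{3}$)
$Z{\left(O \right)} = - \frac{4}{3}$
$\left(-404 + Z{\left(-10 \right)}\right) \left(-98\right) = \left(-404 - \frac{4}{3}\right) \left(-98\right) = \left(- \frac{1216}{3}\right) \left(-98\right) = \frac{119168}{3}$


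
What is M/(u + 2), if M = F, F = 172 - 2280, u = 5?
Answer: -2108/7 ≈ -301.14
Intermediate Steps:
F = -2108
M = -2108
M/(u + 2) = -2108/(5 + 2) = -2108/7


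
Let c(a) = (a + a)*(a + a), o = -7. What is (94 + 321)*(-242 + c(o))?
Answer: -19090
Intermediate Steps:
c(a) = 4*a² (c(a) = (2*a)*(2*a) = 4*a²)
(94 + 321)*(-242 + c(o)) = (94 + 321)*(-242 + 4*(-7)²) = 415*(-242 + 4*49) = 415*(-242 + 196) = 415*(-46) = -19090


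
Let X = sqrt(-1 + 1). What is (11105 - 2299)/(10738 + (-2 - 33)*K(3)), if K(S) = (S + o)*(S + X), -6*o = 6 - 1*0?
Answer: 629/752 ≈ 0.83644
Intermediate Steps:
X = 0 (X = sqrt(0) = 0)
o = -1 (o = -(6 - 1*0)/6 = -(6 + 0)/6 = -1/6*6 = -1)
K(S) = S*(-1 + S) (K(S) = (S - 1)*(S + 0) = (-1 + S)*S = S*(-1 + S))
(11105 - 2299)/(10738 + (-2 - 33)*K(3)) = (11105 - 2299)/(10738 + (-2 - 33)*(3*(-1 + 3))) = 8806/(10738 - 105*2) = 8806/(10738 - 35*6) = 8806/(10738 - 210) = 8806/10528 = 8806*(1/10528) = 629/752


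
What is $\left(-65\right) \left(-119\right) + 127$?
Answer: $7862$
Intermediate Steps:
$\left(-65\right) \left(-119\right) + 127 = 7735 + 127 = 7862$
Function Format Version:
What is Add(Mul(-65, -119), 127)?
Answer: 7862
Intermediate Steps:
Add(Mul(-65, -119), 127) = Add(7735, 127) = 7862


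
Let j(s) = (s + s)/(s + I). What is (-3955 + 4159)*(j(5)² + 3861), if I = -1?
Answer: 788919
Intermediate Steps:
j(s) = 2*s/(-1 + s) (j(s) = (s + s)/(s - 1) = (2*s)/(-1 + s) = 2*s/(-1 + s))
(-3955 + 4159)*(j(5)² + 3861) = (-3955 + 4159)*((2*5/(-1 + 5))² + 3861) = 204*((2*5/4)² + 3861) = 204*((2*5*(¼))² + 3861) = 204*((5/2)² + 3861) = 204*(25/4 + 3861) = 204*(15469/4) = 788919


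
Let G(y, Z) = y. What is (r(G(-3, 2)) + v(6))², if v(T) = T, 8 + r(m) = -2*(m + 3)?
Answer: 4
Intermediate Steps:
r(m) = -14 - 2*m (r(m) = -8 - 2*(m + 3) = -8 - 2*(3 + m) = -8 + (-6 - 2*m) = -14 - 2*m)
(r(G(-3, 2)) + v(6))² = ((-14 - 2*(-3)) + 6)² = ((-14 + 6) + 6)² = (-8 + 6)² = (-2)² = 4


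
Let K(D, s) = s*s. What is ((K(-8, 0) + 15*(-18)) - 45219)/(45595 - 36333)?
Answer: -45489/9262 ≈ -4.9114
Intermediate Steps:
K(D, s) = s²
((K(-8, 0) + 15*(-18)) - 45219)/(45595 - 36333) = ((0² + 15*(-18)) - 45219)/(45595 - 36333) = ((0 - 270) - 45219)/9262 = (-270 - 45219)*(1/9262) = -45489*1/9262 = -45489/9262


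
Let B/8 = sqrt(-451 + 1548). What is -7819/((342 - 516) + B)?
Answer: -680253/19966 - 15638*sqrt(1097)/9983 ≈ -85.953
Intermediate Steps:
B = 8*sqrt(1097) (B = 8*sqrt(-451 + 1548) = 8*sqrt(1097) ≈ 264.97)
-7819/((342 - 516) + B) = -7819/((342 - 516) + 8*sqrt(1097)) = -7819/(-174 + 8*sqrt(1097))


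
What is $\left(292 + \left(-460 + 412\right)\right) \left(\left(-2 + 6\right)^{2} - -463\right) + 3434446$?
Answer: $3551322$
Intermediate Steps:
$\left(292 + \left(-460 + 412\right)\right) \left(\left(-2 + 6\right)^{2} - -463\right) + 3434446 = \left(292 - 48\right) \left(4^{2} + 463\right) + 3434446 = 244 \left(16 + 463\right) + 3434446 = 244 \cdot 479 + 3434446 = 116876 + 3434446 = 3551322$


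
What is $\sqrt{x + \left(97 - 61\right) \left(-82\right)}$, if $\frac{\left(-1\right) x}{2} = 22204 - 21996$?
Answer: $2 i \sqrt{842} \approx 58.034 i$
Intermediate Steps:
$x = -416$ ($x = - 2 \left(22204 - 21996\right) = \left(-2\right) 208 = -416$)
$\sqrt{x + \left(97 - 61\right) \left(-82\right)} = \sqrt{-416 + \left(97 - 61\right) \left(-82\right)} = \sqrt{-416 + 36 \left(-82\right)} = \sqrt{-416 - 2952} = \sqrt{-3368} = 2 i \sqrt{842}$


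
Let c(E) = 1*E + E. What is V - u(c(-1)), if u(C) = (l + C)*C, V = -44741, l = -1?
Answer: -44747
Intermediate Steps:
c(E) = 2*E (c(E) = E + E = 2*E)
u(C) = C*(-1 + C) (u(C) = (-1 + C)*C = C*(-1 + C))
V - u(c(-1)) = -44741 - 2*(-1)*(-1 + 2*(-1)) = -44741 - (-2)*(-1 - 2) = -44741 - (-2)*(-3) = -44741 - 1*6 = -44741 - 6 = -44747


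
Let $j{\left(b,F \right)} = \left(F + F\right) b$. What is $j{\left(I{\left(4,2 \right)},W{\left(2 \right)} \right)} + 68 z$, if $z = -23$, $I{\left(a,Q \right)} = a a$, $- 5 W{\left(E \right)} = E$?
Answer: $- \frac{7884}{5} \approx -1576.8$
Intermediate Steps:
$W{\left(E \right)} = - \frac{E}{5}$
$I{\left(a,Q \right)} = a^{2}$
$j{\left(b,F \right)} = 2 F b$
$j{\left(I{\left(4,2 \right)},W{\left(2 \right)} \right)} + 68 z = 2 \left(\left(- \frac{1}{5}\right) 2\right) 4^{2} + 68 \left(-23\right) = 2 \left(- \frac{2}{5}\right) 16 - 1564 = - \frac{64}{5} - 1564 = - \frac{7884}{5}$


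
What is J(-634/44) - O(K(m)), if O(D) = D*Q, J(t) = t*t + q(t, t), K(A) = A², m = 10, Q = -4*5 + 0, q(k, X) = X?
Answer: 1061515/484 ≈ 2193.2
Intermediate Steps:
Q = -20 (Q = -20 + 0 = -20)
J(t) = t + t² (J(t) = t*t + t = t² + t = t + t²)
O(D) = -20*D (O(D) = D*(-20) = -20*D)
J(-634/44) - O(K(m)) = (-634/44)*(1 - 634/44) - (-20)*10² = (-634*1/44)*(1 - 634*1/44) - (-20)*100 = -317*(1 - 317/22)/22 - 1*(-2000) = -317/22*(-295/22) + 2000 = 93515/484 + 2000 = 1061515/484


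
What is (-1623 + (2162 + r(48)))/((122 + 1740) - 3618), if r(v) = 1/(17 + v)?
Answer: -8759/28535 ≈ -0.30696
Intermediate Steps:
(-1623 + (2162 + r(48)))/((122 + 1740) - 3618) = (-1623 + (2162 + 1/(17 + 48)))/((122 + 1740) - 3618) = (-1623 + (2162 + 1/65))/(1862 - 3618) = (-1623 + (2162 + 1/65))/(-1756) = (-1623 + 140531/65)*(-1/1756) = (35036/65)*(-1/1756) = -8759/28535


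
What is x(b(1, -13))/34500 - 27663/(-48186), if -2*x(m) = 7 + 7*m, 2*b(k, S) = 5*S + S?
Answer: 53376791/92356500 ≈ 0.57794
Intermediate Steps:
b(k, S) = 3*S (b(k, S) = (5*S + S)/2 = (6*S)/2 = 3*S)
x(m) = -7/2 - 7*m/2 (x(m) = -(7 + 7*m)/2 = -7/2 - 7*m/2)
x(b(1, -13))/34500 - 27663/(-48186) = (-7/2 - 21*(-13)/2)/34500 - 27663/(-48186) = (-7/2 - 7/2*(-39))*(1/34500) - 27663*(-1/48186) = (-7/2 + 273/2)*(1/34500) + 9221/16062 = 133*(1/34500) + 9221/16062 = 133/34500 + 9221/16062 = 53376791/92356500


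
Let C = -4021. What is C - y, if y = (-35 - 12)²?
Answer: -6230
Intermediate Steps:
y = 2209 (y = (-47)² = 2209)
C - y = -4021 - 1*2209 = -4021 - 2209 = -6230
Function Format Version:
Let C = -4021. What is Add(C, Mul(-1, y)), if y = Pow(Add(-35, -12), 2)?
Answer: -6230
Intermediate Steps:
y = 2209 (y = Pow(-47, 2) = 2209)
Add(C, Mul(-1, y)) = Add(-4021, Mul(-1, 2209)) = Add(-4021, -2209) = -6230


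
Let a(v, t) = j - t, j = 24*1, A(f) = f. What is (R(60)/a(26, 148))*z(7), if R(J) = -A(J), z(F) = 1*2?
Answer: 30/31 ≈ 0.96774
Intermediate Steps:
z(F) = 2
j = 24
a(v, t) = 24 - t
R(J) = -J
(R(60)/a(26, 148))*z(7) = ((-1*60)/(24 - 1*148))*2 = -60/(24 - 148)*2 = -60/(-124)*2 = -60*(-1/124)*2 = (15/31)*2 = 30/31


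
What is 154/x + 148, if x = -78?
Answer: 5695/39 ≈ 146.03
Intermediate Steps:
154/x + 148 = 154/(-78) + 148 = 154*(-1/78) + 148 = -77/39 + 148 = 5695/39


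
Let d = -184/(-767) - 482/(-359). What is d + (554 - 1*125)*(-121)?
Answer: -14292863127/275353 ≈ -51907.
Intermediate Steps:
d = 435750/275353 (d = -184*(-1/767) - 482*(-1/359) = 184/767 + 482/359 = 435750/275353 ≈ 1.5825)
d + (554 - 1*125)*(-121) = 435750/275353 + (554 - 1*125)*(-121) = 435750/275353 + (554 - 125)*(-121) = 435750/275353 + 429*(-121) = 435750/275353 - 51909 = -14292863127/275353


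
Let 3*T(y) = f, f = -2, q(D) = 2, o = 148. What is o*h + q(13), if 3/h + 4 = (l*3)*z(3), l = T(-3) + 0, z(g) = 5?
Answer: -208/7 ≈ -29.714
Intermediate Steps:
T(y) = -2/3 (T(y) = (1/3)*(-2) = -2/3)
l = -2/3 (l = -2/3 + 0 = -2/3 ≈ -0.66667)
h = -3/14 (h = 3/(-4 - 2/3*3*5) = 3/(-4 - 2*5) = 3/(-4 - 10) = 3/(-14) = 3*(-1/14) = -3/14 ≈ -0.21429)
o*h + q(13) = 148*(-3/14) + 2 = -222/7 + 2 = -208/7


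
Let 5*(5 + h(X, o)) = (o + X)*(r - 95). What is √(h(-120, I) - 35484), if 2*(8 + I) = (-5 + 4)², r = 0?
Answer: I*√132266/2 ≈ 181.84*I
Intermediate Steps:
I = -15/2 (I = -8 + (-5 + 4)²/2 = -8 + (½)*(-1)² = -8 + (½)*1 = -8 + ½ = -15/2 ≈ -7.5000)
h(X, o) = -5 - 19*X - 19*o (h(X, o) = -5 + ((o + X)*(0 - 95))/5 = -5 + ((X + o)*(-95))/5 = -5 + (-95*X - 95*o)/5 = -5 + (-19*X - 19*o) = -5 - 19*X - 19*o)
√(h(-120, I) - 35484) = √((-5 - 19*(-120) - 19*(-15/2)) - 35484) = √((-5 + 2280 + 285/2) - 35484) = √(4835/2 - 35484) = √(-66133/2) = I*√132266/2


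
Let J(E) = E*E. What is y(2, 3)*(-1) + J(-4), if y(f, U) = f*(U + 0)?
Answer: 10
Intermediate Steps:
J(E) = E²
y(f, U) = U*f (y(f, U) = f*U = U*f)
y(2, 3)*(-1) + J(-4) = (3*2)*(-1) + (-4)² = 6*(-1) + 16 = -6 + 16 = 10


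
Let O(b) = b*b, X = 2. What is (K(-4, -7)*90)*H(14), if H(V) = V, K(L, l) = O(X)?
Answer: 5040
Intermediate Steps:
O(b) = b²
K(L, l) = 4 (K(L, l) = 2² = 4)
(K(-4, -7)*90)*H(14) = (4*90)*14 = 360*14 = 5040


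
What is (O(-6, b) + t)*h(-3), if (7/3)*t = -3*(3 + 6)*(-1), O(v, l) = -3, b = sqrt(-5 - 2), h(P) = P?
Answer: -180/7 ≈ -25.714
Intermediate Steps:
b = I*sqrt(7) (b = sqrt(-7) = I*sqrt(7) ≈ 2.6458*I)
t = 81/7 (t = 3*(-3*(3 + 6)*(-1))/7 = 3*(-3*9*(-1))/7 = 3*(-27*(-1))/7 = (3/7)*27 = 81/7 ≈ 11.571)
(O(-6, b) + t)*h(-3) = (-3 + 81/7)*(-3) = (60/7)*(-3) = -180/7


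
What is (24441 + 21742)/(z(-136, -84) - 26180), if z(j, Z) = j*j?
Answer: -46183/7684 ≈ -6.0103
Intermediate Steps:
z(j, Z) = j**2
(24441 + 21742)/(z(-136, -84) - 26180) = (24441 + 21742)/((-136)**2 - 26180) = 46183/(18496 - 26180) = 46183/(-7684) = 46183*(-1/7684) = -46183/7684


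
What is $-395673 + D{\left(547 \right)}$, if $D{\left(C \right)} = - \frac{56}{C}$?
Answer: $- \frac{216433187}{547} \approx -3.9567 \cdot 10^{5}$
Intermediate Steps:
$-395673 + D{\left(547 \right)} = -395673 - \frac{56}{547} = - \frac{216433187}{547}$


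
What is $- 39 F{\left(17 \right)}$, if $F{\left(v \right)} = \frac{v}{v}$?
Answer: $-39$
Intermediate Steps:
$F{\left(v \right)} = 1$
$- 39 F{\left(17 \right)} = \left(-39\right) 1 = -39$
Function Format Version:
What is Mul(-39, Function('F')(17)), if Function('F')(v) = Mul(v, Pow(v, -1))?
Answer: -39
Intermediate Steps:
Function('F')(v) = 1
Mul(-39, Function('F')(17)) = Mul(-39, 1) = -39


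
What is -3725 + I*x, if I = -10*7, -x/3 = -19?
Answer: -7715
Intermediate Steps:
x = 57 (x = -3*(-19) = 57)
I = -70
-3725 + I*x = -3725 - 70*57 = -3725 - 3990 = -7715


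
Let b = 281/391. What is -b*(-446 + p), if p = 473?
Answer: -7587/391 ≈ -19.404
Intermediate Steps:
b = 281/391 (b = 281*(1/391) = 281/391 ≈ 0.71867)
-b*(-446 + p) = -281*(-446 + 473)/391 = -281*27/391 = -1*7587/391 = -7587/391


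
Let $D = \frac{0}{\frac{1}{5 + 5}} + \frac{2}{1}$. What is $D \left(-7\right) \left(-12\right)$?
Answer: $168$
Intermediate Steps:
$D = 2$ ($D = \frac{0}{\frac{1}{10}} + 2 \cdot 1 = 0 \frac{1}{\frac{1}{10}} + 2 = 0 \cdot 10 + 2 = 0 + 2 = 2$)
$D \left(-7\right) \left(-12\right) = 2 \left(-7\right) \left(-12\right) = \left(-14\right) \left(-12\right) = 168$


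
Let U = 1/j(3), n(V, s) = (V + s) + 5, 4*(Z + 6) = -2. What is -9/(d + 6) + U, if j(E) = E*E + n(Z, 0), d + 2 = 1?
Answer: -5/3 ≈ -1.6667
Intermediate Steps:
d = -1 (d = -2 + 1 = -1)
Z = -13/2 (Z = -6 + (1/4)*(-2) = -6 - 1/2 = -13/2 ≈ -6.5000)
n(V, s) = 5 + V + s
j(E) = -3/2 + E**2 (j(E) = E*E + (5 - 13/2 + 0) = E**2 - 3/2 = -3/2 + E**2)
U = 2/15 (U = 1/(-3/2 + 3**2) = 1/(-3/2 + 9) = 1/(15/2) = 2/15 ≈ 0.13333)
-9/(d + 6) + U = -9/(-1 + 6) + 2/15 = -9/5 + 2/15 = -5/3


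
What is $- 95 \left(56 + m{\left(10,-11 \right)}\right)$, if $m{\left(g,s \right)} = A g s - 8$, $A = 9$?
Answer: $89490$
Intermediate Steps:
$m{\left(g,s \right)} = -8 + 9 g s$ ($m{\left(g,s \right)} = 9 g s - 8 = -8 + 9 g s$)
$- 95 \left(56 + m{\left(10,-11 \right)}\right) = - 95 \left(56 + \left(-8 + 9 \cdot 10 \left(-11\right)\right)\right) = - 95 \left(56 - 998\right) = \left(-95\right) \left(-942\right) = 89490$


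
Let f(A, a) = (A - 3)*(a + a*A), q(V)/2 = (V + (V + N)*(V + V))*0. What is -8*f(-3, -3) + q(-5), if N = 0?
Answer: 288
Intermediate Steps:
q(V) = 0 (q(V) = 2*((V + (V + 0)*(V + V))*0) = 2*((V + V*(2*V))*0) = 2*((V + 2*V**2)*0) = 2*0 = 0)
f(A, a) = (-3 + A)*(a + A*a)
-8*f(-3, -3) + q(-5) = -(-24)*(-3 + (-3)**2 - 2*(-3)) + 0 = -(-24)*(-3 + 9 + 6) + 0 = -(-24)*12 + 0 = -8*(-36) + 0 = 288 + 0 = 288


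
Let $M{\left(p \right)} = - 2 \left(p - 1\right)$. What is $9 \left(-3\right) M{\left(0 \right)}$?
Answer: $-54$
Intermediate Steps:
$M{\left(p \right)} = 2 - 2 p$ ($M{\left(p \right)} = - 2 \left(-1 + p\right) = 2 - 2 p$)
$9 \left(-3\right) M{\left(0 \right)} = 9 \left(-3\right) \left(2 - 0\right) = - 27 \left(2 + 0\right) = \left(-27\right) 2 = -54$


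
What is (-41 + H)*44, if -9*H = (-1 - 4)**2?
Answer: -17336/9 ≈ -1926.2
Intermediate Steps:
H = -25/9 (H = -(-1 - 4)**2/9 = -1/9*(-5)**2 = -1/9*25 = -25/9 ≈ -2.7778)
(-41 + H)*44 = (-41 - 25/9)*44 = -394/9*44 = -17336/9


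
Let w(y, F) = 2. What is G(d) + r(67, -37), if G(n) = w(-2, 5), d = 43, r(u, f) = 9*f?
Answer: -331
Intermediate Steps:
G(n) = 2
G(d) + r(67, -37) = 2 + 9*(-37) = 2 - 333 = -331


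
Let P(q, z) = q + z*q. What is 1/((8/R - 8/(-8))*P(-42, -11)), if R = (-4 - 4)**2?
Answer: 2/945 ≈ 0.0021164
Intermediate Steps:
R = 64 (R = (-8)**2 = 64)
P(q, z) = q + q*z
1/((8/R - 8/(-8))*P(-42, -11)) = 1/((8/64 - 8/(-8))*(-42*(1 - 11))) = 1/((8*(1/64) - 8*(-1/8))*(-42*(-10))) = 1/((1/8 + 1)*420) = 1/((9/8)*420) = 1/(945/2) = 2/945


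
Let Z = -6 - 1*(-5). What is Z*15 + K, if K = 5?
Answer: -10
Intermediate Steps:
Z = -1 (Z = -6 + 5 = -1)
Z*15 + K = -1*15 + 5 = -15 + 5 = -10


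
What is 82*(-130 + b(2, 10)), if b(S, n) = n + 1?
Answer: -9758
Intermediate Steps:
b(S, n) = 1 + n
82*(-130 + b(2, 10)) = 82*(-130 + (1 + 10)) = 82*(-130 + 11) = 82*(-119) = -9758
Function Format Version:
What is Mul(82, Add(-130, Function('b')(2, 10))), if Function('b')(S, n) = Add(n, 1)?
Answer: -9758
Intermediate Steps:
Function('b')(S, n) = Add(1, n)
Mul(82, Add(-130, Function('b')(2, 10))) = Mul(82, Add(-130, Add(1, 10))) = Mul(82, Add(-130, 11)) = Mul(82, -119) = -9758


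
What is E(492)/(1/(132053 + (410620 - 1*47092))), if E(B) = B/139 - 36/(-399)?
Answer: 33255467424/18487 ≈ 1.7989e+6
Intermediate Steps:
E(B) = 12/133 + B/139 (E(B) = B*(1/139) - 36*(-1/399) = B/139 + 12/133 = 12/133 + B/139)
E(492)/(1/(132053 + (410620 - 1*47092))) = (12/133 + (1/139)*492)/(1/(132053 + (410620 - 1*47092))) = (12/133 + 492/139)/(1/(132053 + (410620 - 47092))) = 67104/(18487*(1/(132053 + 363528))) = 67104/(18487*(1/495581)) = (67104/18487)*495581 = 33255467424/18487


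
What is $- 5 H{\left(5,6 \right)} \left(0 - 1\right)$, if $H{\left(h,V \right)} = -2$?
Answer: $-10$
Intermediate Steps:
$- 5 H{\left(5,6 \right)} \left(0 - 1\right) = \left(-5\right) \left(-2\right) \left(0 - 1\right) = 10 \left(0 - 1\right) = 10 \left(-1\right) = -10$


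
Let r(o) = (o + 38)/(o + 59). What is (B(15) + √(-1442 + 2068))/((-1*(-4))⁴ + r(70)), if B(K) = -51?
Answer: -2193/11044 + 43*√626/11044 ≈ -0.10115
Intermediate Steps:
r(o) = (38 + o)/(59 + o)
(B(15) + √(-1442 + 2068))/((-1*(-4))⁴ + r(70)) = (-51 + √(-1442 + 2068))/((-1*(-4))⁴ + (38 + 70)/(59 + 70)) = (-51 + √626)/(4⁴ + 108/129) = (-51 + √626)/(256 + (1/129)*108) = (-51 + √626)/(256 + 36/43) = (-51 + √626)/(11044/43) = (-51 + √626)*(43/11044) = -2193/11044 + 43*√626/11044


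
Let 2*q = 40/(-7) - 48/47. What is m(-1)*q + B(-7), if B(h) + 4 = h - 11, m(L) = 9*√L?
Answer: -22 - 9972*I/329 ≈ -22.0 - 30.31*I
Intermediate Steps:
B(h) = -15 + h (B(h) = -4 + (h - 11) = -4 + (-11 + h) = -15 + h)
q = -1108/329 (q = (40/(-7) - 48/47)/2 = (40*(-⅐) - 48*1/47)/2 = (-40/7 - 48/47)/2 = (½)*(-2216/329) = -1108/329 ≈ -3.3678)
m(-1)*q + B(-7) = (9*√(-1))*(-1108/329) + (-15 - 7) = (9*I)*(-1108/329) - 22 = -9972*I/329 - 22 = -22 - 9972*I/329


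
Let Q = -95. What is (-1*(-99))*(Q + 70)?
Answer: -2475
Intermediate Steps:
(-1*(-99))*(Q + 70) = (-1*(-99))*(-95 + 70) = 99*(-25) = -2475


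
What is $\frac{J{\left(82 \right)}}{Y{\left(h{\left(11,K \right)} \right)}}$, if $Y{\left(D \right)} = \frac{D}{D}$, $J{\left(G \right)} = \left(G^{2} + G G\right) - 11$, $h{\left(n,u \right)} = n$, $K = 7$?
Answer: $13437$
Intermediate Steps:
$J{\left(G \right)} = -11 + 2 G^{2}$ ($J{\left(G \right)} = \left(G^{2} + G^{2}\right) - 11 = 2 G^{2} - 11 = -11 + 2 G^{2}$)
$Y{\left(D \right)} = 1$
$\frac{J{\left(82 \right)}}{Y{\left(h{\left(11,K \right)} \right)}} = \frac{-11 + 2 \cdot 82^{2}}{1} = \left(-11 + 2 \cdot 6724\right) 1 = \left(-11 + 13448\right) 1 = 13437 \cdot 1 = 13437$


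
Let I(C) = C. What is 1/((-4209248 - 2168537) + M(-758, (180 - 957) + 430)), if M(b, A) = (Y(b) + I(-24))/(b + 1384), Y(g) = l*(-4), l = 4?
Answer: -313/1996246725 ≈ -1.5679e-7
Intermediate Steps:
Y(g) = -16 (Y(g) = 4*(-4) = -16)
M(b, A) = -40/(1384 + b) (M(b, A) = (-16 - 24)/(b + 1384) = -40/(1384 + b))
1/((-4209248 - 2168537) + M(-758, (180 - 957) + 430)) = 1/((-4209248 - 2168537) - 40/(1384 - 758)) = 1/(-6377785 - 40/626) = 1/(-6377785 - 40*1/626) = 1/(-6377785 - 20/313) = 1/(-1996246725/313) = -313/1996246725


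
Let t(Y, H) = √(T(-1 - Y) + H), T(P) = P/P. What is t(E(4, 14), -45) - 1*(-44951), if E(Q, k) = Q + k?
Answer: 44951 + 2*I*√11 ≈ 44951.0 + 6.6332*I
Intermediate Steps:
T(P) = 1
t(Y, H) = √(1 + H)
t(E(4, 14), -45) - 1*(-44951) = √(1 - 45) - 1*(-44951) = √(-44) + 44951 = 2*I*√11 + 44951 = 44951 + 2*I*√11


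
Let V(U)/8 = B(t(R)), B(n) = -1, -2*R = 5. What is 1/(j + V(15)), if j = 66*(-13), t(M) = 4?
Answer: -1/866 ≈ -0.0011547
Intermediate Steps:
R = -5/2 (R = -½*5 = -5/2 ≈ -2.5000)
V(U) = -8 (V(U) = 8*(-1) = -8)
j = -858
1/(j + V(15)) = 1/(-858 - 8) = 1/(-866) = -1/866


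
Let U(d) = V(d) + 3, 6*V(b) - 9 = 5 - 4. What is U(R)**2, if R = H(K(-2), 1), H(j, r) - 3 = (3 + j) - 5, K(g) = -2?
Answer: 196/9 ≈ 21.778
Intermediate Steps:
H(j, r) = 1 + j (H(j, r) = 3 + ((3 + j) - 5) = 3 + (-2 + j) = 1 + j)
V(b) = 5/3 (V(b) = 3/2 + (5 - 4)/6 = 3/2 + (1/6)*1 = 3/2 + 1/6 = 5/3)
R = -1 (R = 1 - 2 = -1)
U(d) = 14/3 (U(d) = 5/3 + 3 = 14/3)
U(R)**2 = (14/3)**2 = 196/9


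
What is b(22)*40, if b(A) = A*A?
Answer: 19360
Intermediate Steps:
b(A) = A²
b(22)*40 = 22²*40 = 484*40 = 19360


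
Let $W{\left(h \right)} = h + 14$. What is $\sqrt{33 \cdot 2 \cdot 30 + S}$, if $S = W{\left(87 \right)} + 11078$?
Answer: $\sqrt{13159} \approx 114.71$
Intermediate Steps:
$W{\left(h \right)} = 14 + h$
$S = 11179$ ($S = \left(14 + 87\right) + 11078 = 101 + 11078 = 11179$)
$\sqrt{33 \cdot 2 \cdot 30 + S} = \sqrt{33 \cdot 2 \cdot 30 + 11179} = \sqrt{66 \cdot 30 + 11179} = \sqrt{1980 + 11179} = \sqrt{13159}$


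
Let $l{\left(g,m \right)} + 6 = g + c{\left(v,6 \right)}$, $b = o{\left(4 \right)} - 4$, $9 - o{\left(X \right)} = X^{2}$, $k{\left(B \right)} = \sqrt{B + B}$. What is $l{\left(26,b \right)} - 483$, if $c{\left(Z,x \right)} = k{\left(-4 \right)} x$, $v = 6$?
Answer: $-463 + 12 i \sqrt{2} \approx -463.0 + 16.971 i$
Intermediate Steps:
$k{\left(B \right)} = \sqrt{2} \sqrt{B}$ ($k{\left(B \right)} = \sqrt{2 B} = \sqrt{2} \sqrt{B}$)
$o{\left(X \right)} = 9 - X^{2}$
$b = -11$ ($b = \left(9 - 4^{2}\right) - 4 = \left(9 - 16\right) - 4 = -7 - 4 = -11$)
$c{\left(Z,x \right)} = 2 i x \sqrt{2}$ ($c{\left(Z,x \right)} = \sqrt{2} \sqrt{-4} x = \sqrt{2} \cdot 2 i x = 2 i \sqrt{2} x = 2 i x \sqrt{2}$)
$l{\left(g,m \right)} = -6 + g + 12 i \sqrt{2}$ ($l{\left(g,m \right)} = -6 + \left(g + 2 i 6 \sqrt{2}\right) = -6 + \left(g + 12 i \sqrt{2}\right) = -6 + g + 12 i \sqrt{2}$)
$l{\left(26,b \right)} - 483 = \left(-6 + 26 + 12 i \sqrt{2}\right) - 483 = \left(20 + 12 i \sqrt{2}\right) - 483 = -463 + 12 i \sqrt{2}$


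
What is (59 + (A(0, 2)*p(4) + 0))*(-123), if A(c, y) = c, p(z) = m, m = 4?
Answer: -7257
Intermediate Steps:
p(z) = 4
(59 + (A(0, 2)*p(4) + 0))*(-123) = (59 + (0*4 + 0))*(-123) = (59 + (0 + 0))*(-123) = (59 + 0)*(-123) = 59*(-123) = -7257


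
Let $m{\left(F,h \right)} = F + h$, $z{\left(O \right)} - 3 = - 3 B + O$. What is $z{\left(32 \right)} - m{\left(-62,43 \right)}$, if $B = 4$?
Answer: $42$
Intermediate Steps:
$z{\left(O \right)} = -9 + O$ ($z{\left(O \right)} = 3 + \left(\left(-3\right) 4 + O\right) = 3 + \left(-12 + O\right) = -9 + O$)
$z{\left(32 \right)} - m{\left(-62,43 \right)} = \left(-9 + 32\right) - \left(-62 + 43\right) = 23 - -19 = 23 + 19 = 42$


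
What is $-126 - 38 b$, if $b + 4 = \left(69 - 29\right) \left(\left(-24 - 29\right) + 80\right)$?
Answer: $-41014$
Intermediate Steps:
$b = 1076$ ($b = -4 + \left(69 - 29\right) \left(\left(-24 - 29\right) + 80\right) = -4 + 40 \left(-53 + 80\right) = -4 + 40 \cdot 27 = -4 + 1080 = 1076$)
$-126 - 38 b = -126 - 40888 = -41014$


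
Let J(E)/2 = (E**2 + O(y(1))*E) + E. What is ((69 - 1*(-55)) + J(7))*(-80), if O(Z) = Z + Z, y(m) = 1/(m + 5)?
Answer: -57760/3 ≈ -19253.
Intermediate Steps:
y(m) = 1/(5 + m)
O(Z) = 2*Z
J(E) = 2*E**2 + 8*E/3 (J(E) = 2*((E**2 + (2/(5 + 1))*E) + E) = 2*((E**2 + (2/6)*E) + E) = 2*((E**2 + (2*(1/6))*E) + E) = 2*((E**2 + E/3) + E) = 2*(E**2 + 4*E/3) = 2*E**2 + 8*E/3)
((69 - 1*(-55)) + J(7))*(-80) = ((69 - 1*(-55)) + (2/3)*7*(4 + 3*7))*(-80) = ((69 + 55) + (2/3)*7*(4 + 21))*(-80) = (124 + (2/3)*7*25)*(-80) = (124 + 350/3)*(-80) = (722/3)*(-80) = -57760/3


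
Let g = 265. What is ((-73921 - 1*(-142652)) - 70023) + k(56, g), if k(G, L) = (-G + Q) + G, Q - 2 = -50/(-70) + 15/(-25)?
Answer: -45146/35 ≈ -1289.9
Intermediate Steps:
Q = 74/35 (Q = 2 + (-50/(-70) + 15/(-25)) = 2 + (-50*(-1/70) + 15*(-1/25)) = 2 + (5/7 - ⅗) = 2 + 4/35 = 74/35 ≈ 2.1143)
k(G, L) = 74/35 (k(G, L) = (-G + 74/35) + G = (74/35 - G) + G = 74/35)
((-73921 - 1*(-142652)) - 70023) + k(56, g) = ((-73921 - 1*(-142652)) - 70023) + 74/35 = ((-73921 + 142652) - 70023) + 74/35 = (68731 - 70023) + 74/35 = -1292 + 74/35 = -45146/35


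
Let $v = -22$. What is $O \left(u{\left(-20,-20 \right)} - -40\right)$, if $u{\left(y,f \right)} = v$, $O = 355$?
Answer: $6390$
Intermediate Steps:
$u{\left(y,f \right)} = -22$
$O \left(u{\left(-20,-20 \right)} - -40\right) = 355 \left(-22 - -40\right) = 355 \left(-22 + 40\right) = 355 \cdot 18 = 6390$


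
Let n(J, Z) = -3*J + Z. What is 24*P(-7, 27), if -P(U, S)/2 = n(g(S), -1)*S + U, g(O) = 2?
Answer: 9408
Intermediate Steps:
n(J, Z) = Z - 3*J
P(U, S) = -2*U + 14*S (P(U, S) = -2*((-1 - 3*2)*S + U) = -2*((-1 - 6)*S + U) = -2*(-7*S + U) = -2*(U - 7*S) = -2*U + 14*S)
24*P(-7, 27) = 24*(-2*(-7) + 14*27) = 24*(14 + 378) = 24*392 = 9408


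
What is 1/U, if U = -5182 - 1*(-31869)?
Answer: 1/26687 ≈ 3.7471e-5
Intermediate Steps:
U = 26687 (U = -5182 + 31869 = 26687)
1/U = 1/26687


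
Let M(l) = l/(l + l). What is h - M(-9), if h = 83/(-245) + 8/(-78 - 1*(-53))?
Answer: -2839/2450 ≈ -1.1588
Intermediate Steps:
M(l) = ½ (M(l) = l/((2*l)) = l*(1/(2*l)) = ½)
h = -807/1225 (h = 83*(-1/245) + 8/(-78 + 53) = -83/245 + 8/(-25) = -83/245 + 8*(-1/25) = -83/245 - 8/25 = -807/1225 ≈ -0.65878)
h - M(-9) = -807/1225 - 1*½ = -807/1225 - ½ = -2839/2450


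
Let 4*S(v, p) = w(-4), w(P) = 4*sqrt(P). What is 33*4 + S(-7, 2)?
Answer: 132 + 2*I ≈ 132.0 + 2.0*I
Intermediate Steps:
S(v, p) = 2*I (S(v, p) = (4*sqrt(-4))/4 = (4*(2*I))/4 = (8*I)/4 = 2*I)
33*4 + S(-7, 2) = 33*4 + 2*I = 132 + 2*I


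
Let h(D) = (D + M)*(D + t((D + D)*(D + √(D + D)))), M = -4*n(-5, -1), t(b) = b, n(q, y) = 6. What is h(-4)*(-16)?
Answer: 12544 - 7168*I*√2 ≈ 12544.0 - 10137.0*I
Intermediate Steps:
M = -24 (M = -4*6 = -24)
h(D) = (-24 + D)*(D + 2*D*(D + √2*√D)) (h(D) = (D - 24)*(D + (D + D)*(D + √(D + D))) = (-24 + D)*(D + (2*D)*(D + √(2*D))) = (-24 + D)*(D + (2*D)*(D + √2*√D)) = (-24 + D)*(D + 2*D*(D + √2*√D)))
h(-4)*(-16) = (-47*(-4)² - 24*(-4) - 48*√2*(-4)^(3/2) + 2*(-4)*((-4)² + √2*(-4)^(3/2)))*(-16) = (-47*16 + 96 - 48*√2*(-8*I) + 2*(-4)*(16 + √2*(-8*I)))*(-16) = (-752 + 96 + 384*I*√2 + 2*(-4)*(16 - 8*I*√2))*(-16) = (-752 + 96 + 384*I*√2 + (-128 + 64*I*√2))*(-16) = (-784 + 448*I*√2)*(-16) = 12544 - 7168*I*√2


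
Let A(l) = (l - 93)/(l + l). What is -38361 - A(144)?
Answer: -3682673/96 ≈ -38361.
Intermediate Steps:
A(l) = (-93 + l)/(2*l) (A(l) = (-93 + l)/((2*l)) = (-93 + l)*(1/(2*l)) = (-93 + l)/(2*l))
-38361 - A(144) = -38361 - (-93 + 144)/(2*144) = -38361 - 51/(2*144) = -38361 - 1*17/96 = -38361 - 17/96 = -3682673/96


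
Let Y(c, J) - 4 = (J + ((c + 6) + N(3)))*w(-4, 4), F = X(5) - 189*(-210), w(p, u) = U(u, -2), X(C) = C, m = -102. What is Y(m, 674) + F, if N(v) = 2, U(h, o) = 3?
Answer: 41439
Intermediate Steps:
w(p, u) = 3
F = 39695 (F = 5 - 189*(-210) = 5 + 39690 = 39695)
Y(c, J) = 28 + 3*J + 3*c (Y(c, J) = 4 + (J + ((c + 6) + 2))*3 = 4 + (J + ((6 + c) + 2))*3 = 4 + (J + (8 + c))*3 = 4 + (8 + J + c)*3 = 4 + (24 + 3*J + 3*c) = 28 + 3*J + 3*c)
Y(m, 674) + F = (28 + 3*674 + 3*(-102)) + 39695 = (28 + 2022 - 306) + 39695 = 1744 + 39695 = 41439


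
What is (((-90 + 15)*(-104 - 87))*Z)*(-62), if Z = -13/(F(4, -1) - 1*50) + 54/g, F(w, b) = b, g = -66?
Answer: 93551800/187 ≈ 5.0028e+5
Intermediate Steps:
Z = -316/561 (Z = -13/(-1 - 1*50) + 54/(-66) = -13/(-1 - 50) + 54*(-1/66) = -13/(-51) - 9/11 = -13*(-1/51) - 9/11 = 13/51 - 9/11 = -316/561 ≈ -0.56328)
(((-90 + 15)*(-104 - 87))*Z)*(-62) = (((-90 + 15)*(-104 - 87))*(-316/561))*(-62) = (-75*(-191)*(-316/561))*(-62) = (14325*(-316/561))*(-62) = -1508900/187*(-62) = 93551800/187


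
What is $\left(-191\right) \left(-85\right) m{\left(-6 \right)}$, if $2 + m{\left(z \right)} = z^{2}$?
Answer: $551990$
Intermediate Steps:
$m{\left(z \right)} = -2 + z^{2}$
$\left(-191\right) \left(-85\right) m{\left(-6 \right)} = \left(-191\right) \left(-85\right) \left(-2 + \left(-6\right)^{2}\right) = 16235 \left(-2 + 36\right) = 16235 \cdot 34 = 551990$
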